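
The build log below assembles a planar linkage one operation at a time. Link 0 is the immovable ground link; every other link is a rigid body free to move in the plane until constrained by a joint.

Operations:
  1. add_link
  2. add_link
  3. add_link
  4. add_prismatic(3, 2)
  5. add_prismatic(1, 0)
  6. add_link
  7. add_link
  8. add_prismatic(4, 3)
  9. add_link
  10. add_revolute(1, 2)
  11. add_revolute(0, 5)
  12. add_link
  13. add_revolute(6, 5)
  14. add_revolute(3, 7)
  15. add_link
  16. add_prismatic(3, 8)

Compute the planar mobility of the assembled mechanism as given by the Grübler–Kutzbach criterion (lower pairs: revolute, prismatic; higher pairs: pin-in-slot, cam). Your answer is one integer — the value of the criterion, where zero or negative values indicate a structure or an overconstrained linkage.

L=1 J1=0 J2=0
add link → L=2 J1=0 J2=0
add link → L=3 J1=0 J2=0
add link → L=4 J1=0 J2=0
P@3,2 dof=1 J1 → L=4 J1=1 J2=0
P@1,0 dof=1 J1 → L=4 J1=2 J2=0
add link → L=5 J1=2 J2=0
add link → L=6 J1=2 J2=0
P@4,3 dof=1 J1 → L=6 J1=3 J2=0
add link → L=7 J1=3 J2=0
R@1,2 dof=1 J1 → L=7 J1=4 J2=0
R@0,5 dof=1 J1 → L=7 J1=5 J2=0
add link → L=8 J1=5 J2=0
R@6,5 dof=1 J1 → L=8 J1=6 J2=0
R@3,7 dof=1 J1 → L=8 J1=7 J2=0
add link → L=9 J1=7 J2=0
P@3,8 dof=1 J1 → L=9 J1=8 J2=0
M=3(L−1)−2J1−J2=3·8−2·8−0=8

M = 8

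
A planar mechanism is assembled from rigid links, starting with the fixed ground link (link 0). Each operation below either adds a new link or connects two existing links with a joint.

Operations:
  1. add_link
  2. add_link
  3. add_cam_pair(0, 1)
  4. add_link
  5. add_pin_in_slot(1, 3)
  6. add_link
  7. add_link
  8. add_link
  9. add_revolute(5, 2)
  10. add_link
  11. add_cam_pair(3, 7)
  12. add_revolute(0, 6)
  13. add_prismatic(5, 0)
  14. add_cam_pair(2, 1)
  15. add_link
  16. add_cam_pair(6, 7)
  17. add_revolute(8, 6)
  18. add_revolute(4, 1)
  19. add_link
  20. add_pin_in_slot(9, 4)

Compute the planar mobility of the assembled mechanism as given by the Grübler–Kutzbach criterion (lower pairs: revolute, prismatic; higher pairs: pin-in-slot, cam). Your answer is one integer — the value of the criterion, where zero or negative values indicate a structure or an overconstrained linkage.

M = 11

L=1 J1=0 J2=0
add link → L=2 J1=0 J2=0
add link → L=3 J1=0 J2=0
C@0,1 dof=2 J2 → L=3 J1=0 J2=1
add link → L=4 J1=0 J2=1
PS@1,3 dof=2 J2 → L=4 J1=0 J2=2
add link → L=5 J1=0 J2=2
add link → L=6 J1=0 J2=2
add link → L=7 J1=0 J2=2
R@5,2 dof=1 J1 → L=7 J1=1 J2=2
add link → L=8 J1=1 J2=2
C@3,7 dof=2 J2 → L=8 J1=1 J2=3
R@0,6 dof=1 J1 → L=8 J1=2 J2=3
P@5,0 dof=1 J1 → L=8 J1=3 J2=3
C@2,1 dof=2 J2 → L=8 J1=3 J2=4
add link → L=9 J1=3 J2=4
C@6,7 dof=2 J2 → L=9 J1=3 J2=5
R@8,6 dof=1 J1 → L=9 J1=4 J2=5
R@4,1 dof=1 J1 → L=9 J1=5 J2=5
add link → L=10 J1=5 J2=5
PS@9,4 dof=2 J2 → L=10 J1=5 J2=6
M=3(L−1)−2J1−J2=3·9−2·5−6=11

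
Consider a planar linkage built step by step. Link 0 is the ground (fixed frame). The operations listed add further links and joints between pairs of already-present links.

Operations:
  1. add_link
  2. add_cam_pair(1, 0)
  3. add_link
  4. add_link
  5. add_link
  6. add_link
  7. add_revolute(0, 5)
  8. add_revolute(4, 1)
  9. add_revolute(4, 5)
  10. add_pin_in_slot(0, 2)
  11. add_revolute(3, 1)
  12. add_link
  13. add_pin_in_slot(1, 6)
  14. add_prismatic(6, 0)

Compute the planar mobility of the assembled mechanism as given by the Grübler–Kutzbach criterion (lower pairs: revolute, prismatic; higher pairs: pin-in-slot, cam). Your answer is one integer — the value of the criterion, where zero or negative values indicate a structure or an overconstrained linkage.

(L,J1,J2)=(1,0,0); link0 fixed
link1: (2,0,0)
C 1-0 [J2]: (2,0,1)
link2: (3,0,1)
link3: (4,0,1)
link4: (5,0,1)
link5: (6,0,1)
R 0-5 [J1]: (6,1,1)
R 4-1 [J1]: (6,2,1)
R 4-5 [J1]: (6,3,1)
PS 0-2 [J2]: (6,3,2)
R 3-1 [J1]: (6,4,2)
link6: (7,4,2)
PS 1-6 [J2]: (7,4,3)
P 6-0 [J1]: (7,5,3)
Grübler: 3·6 − 2·5 − 3 = 5

M = 5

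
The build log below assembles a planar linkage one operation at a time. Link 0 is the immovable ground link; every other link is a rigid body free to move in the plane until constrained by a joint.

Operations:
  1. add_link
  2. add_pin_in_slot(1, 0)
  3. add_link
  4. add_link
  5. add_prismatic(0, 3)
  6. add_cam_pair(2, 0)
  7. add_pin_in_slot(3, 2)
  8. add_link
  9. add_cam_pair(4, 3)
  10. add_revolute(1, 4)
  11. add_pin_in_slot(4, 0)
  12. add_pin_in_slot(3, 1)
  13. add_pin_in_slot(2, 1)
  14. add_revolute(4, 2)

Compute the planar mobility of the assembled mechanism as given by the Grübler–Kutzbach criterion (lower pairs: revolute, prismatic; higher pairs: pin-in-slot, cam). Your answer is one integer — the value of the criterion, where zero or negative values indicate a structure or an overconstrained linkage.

link 0 = ground. State L|J1|J2 = 1|0|0
+link1  2|0|0
PS(1,0) f=2→J2  2|0|1
+link2  3|0|1
+link3  4|0|1
P(0,3) f=1→J1  4|1|1
C(2,0) f=2→J2  4|1|2
PS(3,2) f=2→J2  4|1|3
+link4  5|1|3
C(4,3) f=2→J2  5|1|4
R(1,4) f=1→J1  5|2|4
PS(4,0) f=2→J2  5|2|5
PS(3,1) f=2→J2  5|2|6
PS(2,1) f=2→J2  5|2|7
R(4,2) f=1→J1  5|3|7
M = 3(5−1)−2·3−7 = 12−6−7 = -1

M = -1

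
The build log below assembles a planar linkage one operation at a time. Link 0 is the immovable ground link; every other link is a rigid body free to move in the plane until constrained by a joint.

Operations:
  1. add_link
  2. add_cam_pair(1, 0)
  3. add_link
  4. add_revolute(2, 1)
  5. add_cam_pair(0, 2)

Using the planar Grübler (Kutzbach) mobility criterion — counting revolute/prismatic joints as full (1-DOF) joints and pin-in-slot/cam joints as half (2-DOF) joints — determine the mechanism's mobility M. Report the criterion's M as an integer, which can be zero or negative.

M = 2

link 0 = ground. State L|J1|J2 = 1|0|0
+link1  2|0|0
C(1,0) f=2→J2  2|0|1
+link2  3|0|1
R(2,1) f=1→J1  3|1|1
C(0,2) f=2→J2  3|1|2
M = 3(3−1)−2·1−2 = 6−2−2 = 2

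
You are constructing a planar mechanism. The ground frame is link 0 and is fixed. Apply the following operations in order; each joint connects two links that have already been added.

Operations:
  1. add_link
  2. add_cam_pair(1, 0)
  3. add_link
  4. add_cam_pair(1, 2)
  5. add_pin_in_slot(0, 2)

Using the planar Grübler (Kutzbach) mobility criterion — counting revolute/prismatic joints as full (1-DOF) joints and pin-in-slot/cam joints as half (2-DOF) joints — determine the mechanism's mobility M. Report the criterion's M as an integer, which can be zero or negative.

link 0 = ground. State L|J1|J2 = 1|0|0
+link1  2|0|0
C(1,0) f=2→J2  2|0|1
+link2  3|0|1
C(1,2) f=2→J2  3|0|2
PS(0,2) f=2→J2  3|0|3
M = 3(3−1)−2·0−3 = 6−0−3 = 3

M = 3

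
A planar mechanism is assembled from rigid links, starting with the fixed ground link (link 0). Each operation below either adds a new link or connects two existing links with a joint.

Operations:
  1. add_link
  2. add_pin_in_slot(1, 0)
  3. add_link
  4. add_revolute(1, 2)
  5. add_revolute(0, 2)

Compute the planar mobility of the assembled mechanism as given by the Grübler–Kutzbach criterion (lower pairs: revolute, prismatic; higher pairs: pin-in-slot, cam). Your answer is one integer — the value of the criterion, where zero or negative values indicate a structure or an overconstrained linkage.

(L,J1,J2)=(1,0,0); link0 fixed
link1: (2,0,0)
PS 1-0 [J2]: (2,0,1)
link2: (3,0,1)
R 1-2 [J1]: (3,1,1)
R 0-2 [J1]: (3,2,1)
Grübler: 3·2 − 2·2 − 1 = 1

M = 1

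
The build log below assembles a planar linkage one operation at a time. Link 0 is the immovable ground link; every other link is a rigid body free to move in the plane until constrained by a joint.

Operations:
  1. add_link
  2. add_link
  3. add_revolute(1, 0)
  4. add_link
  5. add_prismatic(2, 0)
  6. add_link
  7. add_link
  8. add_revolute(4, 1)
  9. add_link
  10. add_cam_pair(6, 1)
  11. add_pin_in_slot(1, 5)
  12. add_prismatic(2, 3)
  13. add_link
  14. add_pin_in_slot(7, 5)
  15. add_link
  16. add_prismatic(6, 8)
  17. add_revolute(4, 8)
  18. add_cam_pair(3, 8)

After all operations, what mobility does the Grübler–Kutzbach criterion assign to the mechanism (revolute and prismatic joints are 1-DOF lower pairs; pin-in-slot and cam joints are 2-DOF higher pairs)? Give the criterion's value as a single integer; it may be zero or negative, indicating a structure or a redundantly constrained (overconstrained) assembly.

M = 8

L=1 J1=0 J2=0
add link → L=2 J1=0 J2=0
add link → L=3 J1=0 J2=0
R@1,0 dof=1 J1 → L=3 J1=1 J2=0
add link → L=4 J1=1 J2=0
P@2,0 dof=1 J1 → L=4 J1=2 J2=0
add link → L=5 J1=2 J2=0
add link → L=6 J1=2 J2=0
R@4,1 dof=1 J1 → L=6 J1=3 J2=0
add link → L=7 J1=3 J2=0
C@6,1 dof=2 J2 → L=7 J1=3 J2=1
PS@1,5 dof=2 J2 → L=7 J1=3 J2=2
P@2,3 dof=1 J1 → L=7 J1=4 J2=2
add link → L=8 J1=4 J2=2
PS@7,5 dof=2 J2 → L=8 J1=4 J2=3
add link → L=9 J1=4 J2=3
P@6,8 dof=1 J1 → L=9 J1=5 J2=3
R@4,8 dof=1 J1 → L=9 J1=6 J2=3
C@3,8 dof=2 J2 → L=9 J1=6 J2=4
M=3(L−1)−2J1−J2=3·8−2·6−4=8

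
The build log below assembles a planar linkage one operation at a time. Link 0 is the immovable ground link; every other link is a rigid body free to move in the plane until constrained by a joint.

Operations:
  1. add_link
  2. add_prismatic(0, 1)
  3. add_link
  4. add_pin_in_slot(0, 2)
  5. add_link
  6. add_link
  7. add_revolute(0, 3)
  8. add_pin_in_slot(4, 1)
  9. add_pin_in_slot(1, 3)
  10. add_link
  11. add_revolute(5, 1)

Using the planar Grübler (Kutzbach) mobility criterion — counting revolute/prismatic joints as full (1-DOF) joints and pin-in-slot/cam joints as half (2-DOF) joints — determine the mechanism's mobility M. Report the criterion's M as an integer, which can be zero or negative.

M = 6

[1;0;0] (link 0 is ground)
L+ [2;0;0]
P(0,1)∈J1 [2;1;0]
L+ [3;1;0]
PS(0,2)∈J2 [3;1;1]
L+ [4;1;1]
L+ [5;1;1]
R(0,3)∈J1 [5;2;1]
PS(4,1)∈J2 [5;2;2]
PS(1,3)∈J2 [5;2;3]
L+ [6;2;3]
R(5,1)∈J1 [6;3;3]
mobility = 15 − 6 − 3 = 6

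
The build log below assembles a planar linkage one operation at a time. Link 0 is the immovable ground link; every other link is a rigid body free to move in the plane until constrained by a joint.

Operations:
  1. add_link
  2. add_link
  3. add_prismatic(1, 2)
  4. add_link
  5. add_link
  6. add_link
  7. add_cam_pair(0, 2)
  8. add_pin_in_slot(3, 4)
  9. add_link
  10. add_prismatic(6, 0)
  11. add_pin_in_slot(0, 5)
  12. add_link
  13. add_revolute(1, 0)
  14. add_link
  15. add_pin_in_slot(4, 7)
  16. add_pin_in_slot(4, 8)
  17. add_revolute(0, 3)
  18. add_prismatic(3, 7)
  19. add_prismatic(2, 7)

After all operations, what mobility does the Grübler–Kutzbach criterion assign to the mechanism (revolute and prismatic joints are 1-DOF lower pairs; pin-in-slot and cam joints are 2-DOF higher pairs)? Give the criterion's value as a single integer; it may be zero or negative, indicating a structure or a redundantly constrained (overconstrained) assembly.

M = 7

link 0 = ground. State L|J1|J2 = 1|0|0
+link1  2|0|0
+link2  3|0|0
P(1,2) f=1→J1  3|1|0
+link3  4|1|0
+link4  5|1|0
+link5  6|1|0
C(0,2) f=2→J2  6|1|1
PS(3,4) f=2→J2  6|1|2
+link6  7|1|2
P(6,0) f=1→J1  7|2|2
PS(0,5) f=2→J2  7|2|3
+link7  8|2|3
R(1,0) f=1→J1  8|3|3
+link8  9|3|3
PS(4,7) f=2→J2  9|3|4
PS(4,8) f=2→J2  9|3|5
R(0,3) f=1→J1  9|4|5
P(3,7) f=1→J1  9|5|5
P(2,7) f=1→J1  9|6|5
M = 3(9−1)−2·6−5 = 24−12−5 = 7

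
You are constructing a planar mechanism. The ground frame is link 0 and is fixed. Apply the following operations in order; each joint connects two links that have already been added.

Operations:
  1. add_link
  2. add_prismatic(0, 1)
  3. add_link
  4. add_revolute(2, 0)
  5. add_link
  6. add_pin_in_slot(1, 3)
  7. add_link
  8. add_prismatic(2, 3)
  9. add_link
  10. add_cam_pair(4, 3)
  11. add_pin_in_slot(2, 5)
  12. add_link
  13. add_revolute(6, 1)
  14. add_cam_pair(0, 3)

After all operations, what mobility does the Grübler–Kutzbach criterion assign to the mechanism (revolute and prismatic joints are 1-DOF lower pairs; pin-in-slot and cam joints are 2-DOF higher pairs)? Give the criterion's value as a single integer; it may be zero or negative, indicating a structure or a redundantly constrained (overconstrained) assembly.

[1;0;0] (link 0 is ground)
L+ [2;0;0]
P(0,1)∈J1 [2;1;0]
L+ [3;1;0]
R(2,0)∈J1 [3;2;0]
L+ [4;2;0]
PS(1,3)∈J2 [4;2;1]
L+ [5;2;1]
P(2,3)∈J1 [5;3;1]
L+ [6;3;1]
C(4,3)∈J2 [6;3;2]
PS(2,5)∈J2 [6;3;3]
L+ [7;3;3]
R(6,1)∈J1 [7;4;3]
C(0,3)∈J2 [7;4;4]
mobility = 18 − 8 − 4 = 6

M = 6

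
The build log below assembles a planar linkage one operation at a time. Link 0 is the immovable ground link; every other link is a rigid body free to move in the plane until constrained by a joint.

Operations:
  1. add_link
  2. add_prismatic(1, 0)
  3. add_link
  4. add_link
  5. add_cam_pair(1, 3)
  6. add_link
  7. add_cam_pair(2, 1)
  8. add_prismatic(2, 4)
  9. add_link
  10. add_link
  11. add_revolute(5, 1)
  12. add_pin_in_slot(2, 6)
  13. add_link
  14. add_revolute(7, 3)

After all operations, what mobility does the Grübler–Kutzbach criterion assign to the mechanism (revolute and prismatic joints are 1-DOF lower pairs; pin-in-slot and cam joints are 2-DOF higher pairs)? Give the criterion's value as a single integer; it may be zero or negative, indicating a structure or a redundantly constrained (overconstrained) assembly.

link 0 = ground. State L|J1|J2 = 1|0|0
+link1  2|0|0
P(1,0) f=1→J1  2|1|0
+link2  3|1|0
+link3  4|1|0
C(1,3) f=2→J2  4|1|1
+link4  5|1|1
C(2,1) f=2→J2  5|1|2
P(2,4) f=1→J1  5|2|2
+link5  6|2|2
+link6  7|2|2
R(5,1) f=1→J1  7|3|2
PS(2,6) f=2→J2  7|3|3
+link7  8|3|3
R(7,3) f=1→J1  8|4|3
M = 3(8−1)−2·4−3 = 21−8−3 = 10

M = 10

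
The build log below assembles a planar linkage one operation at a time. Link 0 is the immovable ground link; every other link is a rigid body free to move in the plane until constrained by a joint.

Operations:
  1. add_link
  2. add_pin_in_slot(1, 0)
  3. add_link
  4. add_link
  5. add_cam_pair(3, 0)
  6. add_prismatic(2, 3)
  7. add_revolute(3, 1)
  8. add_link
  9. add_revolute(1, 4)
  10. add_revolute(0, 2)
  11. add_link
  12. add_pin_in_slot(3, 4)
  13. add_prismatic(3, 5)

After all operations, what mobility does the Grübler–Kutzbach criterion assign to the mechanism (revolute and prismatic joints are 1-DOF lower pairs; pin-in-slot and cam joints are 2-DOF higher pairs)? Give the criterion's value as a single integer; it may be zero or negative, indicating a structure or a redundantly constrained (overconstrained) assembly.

[1;0;0] (link 0 is ground)
L+ [2;0;0]
PS(1,0)∈J2 [2;0;1]
L+ [3;0;1]
L+ [4;0;1]
C(3,0)∈J2 [4;0;2]
P(2,3)∈J1 [4;1;2]
R(3,1)∈J1 [4;2;2]
L+ [5;2;2]
R(1,4)∈J1 [5;3;2]
R(0,2)∈J1 [5;4;2]
L+ [6;4;2]
PS(3,4)∈J2 [6;4;3]
P(3,5)∈J1 [6;5;3]
mobility = 15 − 10 − 3 = 2

M = 2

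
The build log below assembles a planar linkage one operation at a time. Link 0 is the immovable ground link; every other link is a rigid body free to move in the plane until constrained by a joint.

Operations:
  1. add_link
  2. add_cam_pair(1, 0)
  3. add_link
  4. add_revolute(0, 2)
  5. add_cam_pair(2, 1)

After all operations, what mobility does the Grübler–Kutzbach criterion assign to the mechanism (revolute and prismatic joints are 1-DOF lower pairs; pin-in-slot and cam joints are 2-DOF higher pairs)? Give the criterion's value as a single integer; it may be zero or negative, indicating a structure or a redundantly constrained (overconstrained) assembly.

[1;0;0] (link 0 is ground)
L+ [2;0;0]
C(1,0)∈J2 [2;0;1]
L+ [3;0;1]
R(0,2)∈J1 [3;1;1]
C(2,1)∈J2 [3;1;2]
mobility = 6 − 2 − 2 = 2

M = 2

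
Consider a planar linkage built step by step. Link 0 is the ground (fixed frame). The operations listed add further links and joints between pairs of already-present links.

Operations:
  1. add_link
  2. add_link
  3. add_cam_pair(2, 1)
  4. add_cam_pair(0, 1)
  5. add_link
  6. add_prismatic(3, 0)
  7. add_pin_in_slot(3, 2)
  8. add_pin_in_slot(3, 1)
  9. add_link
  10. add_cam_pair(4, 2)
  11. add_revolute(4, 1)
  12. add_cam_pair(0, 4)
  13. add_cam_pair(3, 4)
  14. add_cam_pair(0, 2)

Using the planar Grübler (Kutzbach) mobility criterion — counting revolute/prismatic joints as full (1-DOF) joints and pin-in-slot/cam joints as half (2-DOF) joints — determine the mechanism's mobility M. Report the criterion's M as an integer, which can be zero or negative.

link 0 = ground. State L|J1|J2 = 1|0|0
+link1  2|0|0
+link2  3|0|0
C(2,1) f=2→J2  3|0|1
C(0,1) f=2→J2  3|0|2
+link3  4|0|2
P(3,0) f=1→J1  4|1|2
PS(3,2) f=2→J2  4|1|3
PS(3,1) f=2→J2  4|1|4
+link4  5|1|4
C(4,2) f=2→J2  5|1|5
R(4,1) f=1→J1  5|2|5
C(0,4) f=2→J2  5|2|6
C(3,4) f=2→J2  5|2|7
C(0,2) f=2→J2  5|2|8
M = 3(5−1)−2·2−8 = 12−4−8 = 0

M = 0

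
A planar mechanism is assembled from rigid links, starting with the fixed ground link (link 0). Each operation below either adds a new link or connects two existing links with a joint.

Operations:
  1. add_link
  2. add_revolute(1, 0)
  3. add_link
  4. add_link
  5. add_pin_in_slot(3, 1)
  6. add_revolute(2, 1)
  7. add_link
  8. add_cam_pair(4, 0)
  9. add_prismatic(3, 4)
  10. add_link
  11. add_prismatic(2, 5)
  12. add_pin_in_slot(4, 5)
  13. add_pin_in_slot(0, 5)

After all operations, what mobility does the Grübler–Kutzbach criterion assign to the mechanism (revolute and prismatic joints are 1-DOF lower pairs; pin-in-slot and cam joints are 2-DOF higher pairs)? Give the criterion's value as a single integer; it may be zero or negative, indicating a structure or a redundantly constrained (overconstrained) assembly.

M = 3

link 0 = ground. State L|J1|J2 = 1|0|0
+link1  2|0|0
R(1,0) f=1→J1  2|1|0
+link2  3|1|0
+link3  4|1|0
PS(3,1) f=2→J2  4|1|1
R(2,1) f=1→J1  4|2|1
+link4  5|2|1
C(4,0) f=2→J2  5|2|2
P(3,4) f=1→J1  5|3|2
+link5  6|3|2
P(2,5) f=1→J1  6|4|2
PS(4,5) f=2→J2  6|4|3
PS(0,5) f=2→J2  6|4|4
M = 3(6−1)−2·4−4 = 15−8−4 = 3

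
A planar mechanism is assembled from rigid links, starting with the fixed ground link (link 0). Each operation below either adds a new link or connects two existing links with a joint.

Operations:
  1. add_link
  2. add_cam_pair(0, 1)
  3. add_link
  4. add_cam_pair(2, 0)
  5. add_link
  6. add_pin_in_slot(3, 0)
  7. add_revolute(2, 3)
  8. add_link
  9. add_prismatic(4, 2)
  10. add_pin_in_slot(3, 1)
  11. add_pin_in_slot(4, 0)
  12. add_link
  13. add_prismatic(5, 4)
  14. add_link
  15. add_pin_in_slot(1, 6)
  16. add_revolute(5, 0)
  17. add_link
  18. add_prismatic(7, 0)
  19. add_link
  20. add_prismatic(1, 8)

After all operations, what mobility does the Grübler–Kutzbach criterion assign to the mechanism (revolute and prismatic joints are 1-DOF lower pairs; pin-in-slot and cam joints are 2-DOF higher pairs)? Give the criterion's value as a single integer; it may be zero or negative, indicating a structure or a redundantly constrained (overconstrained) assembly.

link 0 = ground. State L|J1|J2 = 1|0|0
+link1  2|0|0
C(0,1) f=2→J2  2|0|1
+link2  3|0|1
C(2,0) f=2→J2  3|0|2
+link3  4|0|2
PS(3,0) f=2→J2  4|0|3
R(2,3) f=1→J1  4|1|3
+link4  5|1|3
P(4,2) f=1→J1  5|2|3
PS(3,1) f=2→J2  5|2|4
PS(4,0) f=2→J2  5|2|5
+link5  6|2|5
P(5,4) f=1→J1  6|3|5
+link6  7|3|5
PS(1,6) f=2→J2  7|3|6
R(5,0) f=1→J1  7|4|6
+link7  8|4|6
P(7,0) f=1→J1  8|5|6
+link8  9|5|6
P(1,8) f=1→J1  9|6|6
M = 3(9−1)−2·6−6 = 24−12−6 = 6

M = 6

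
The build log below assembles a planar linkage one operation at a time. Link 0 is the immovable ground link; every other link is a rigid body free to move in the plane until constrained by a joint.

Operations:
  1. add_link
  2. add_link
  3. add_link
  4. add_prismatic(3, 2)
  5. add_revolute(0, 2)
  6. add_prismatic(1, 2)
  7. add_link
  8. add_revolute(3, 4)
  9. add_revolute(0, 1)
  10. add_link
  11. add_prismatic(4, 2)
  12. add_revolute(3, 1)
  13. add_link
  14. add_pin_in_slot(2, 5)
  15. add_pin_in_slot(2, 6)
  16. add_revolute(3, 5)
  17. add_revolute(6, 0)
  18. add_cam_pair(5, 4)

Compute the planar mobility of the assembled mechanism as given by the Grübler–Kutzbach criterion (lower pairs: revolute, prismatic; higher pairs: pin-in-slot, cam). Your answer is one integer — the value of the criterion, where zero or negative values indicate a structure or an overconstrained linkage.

L=1 J1=0 J2=0
add link → L=2 J1=0 J2=0
add link → L=3 J1=0 J2=0
add link → L=4 J1=0 J2=0
P@3,2 dof=1 J1 → L=4 J1=1 J2=0
R@0,2 dof=1 J1 → L=4 J1=2 J2=0
P@1,2 dof=1 J1 → L=4 J1=3 J2=0
add link → L=5 J1=3 J2=0
R@3,4 dof=1 J1 → L=5 J1=4 J2=0
R@0,1 dof=1 J1 → L=5 J1=5 J2=0
add link → L=6 J1=5 J2=0
P@4,2 dof=1 J1 → L=6 J1=6 J2=0
R@3,1 dof=1 J1 → L=6 J1=7 J2=0
add link → L=7 J1=7 J2=0
PS@2,5 dof=2 J2 → L=7 J1=7 J2=1
PS@2,6 dof=2 J2 → L=7 J1=7 J2=2
R@3,5 dof=1 J1 → L=7 J1=8 J2=2
R@6,0 dof=1 J1 → L=7 J1=9 J2=2
C@5,4 dof=2 J2 → L=7 J1=9 J2=3
M=3(L−1)−2J1−J2=3·6−2·9−3=-3

M = -3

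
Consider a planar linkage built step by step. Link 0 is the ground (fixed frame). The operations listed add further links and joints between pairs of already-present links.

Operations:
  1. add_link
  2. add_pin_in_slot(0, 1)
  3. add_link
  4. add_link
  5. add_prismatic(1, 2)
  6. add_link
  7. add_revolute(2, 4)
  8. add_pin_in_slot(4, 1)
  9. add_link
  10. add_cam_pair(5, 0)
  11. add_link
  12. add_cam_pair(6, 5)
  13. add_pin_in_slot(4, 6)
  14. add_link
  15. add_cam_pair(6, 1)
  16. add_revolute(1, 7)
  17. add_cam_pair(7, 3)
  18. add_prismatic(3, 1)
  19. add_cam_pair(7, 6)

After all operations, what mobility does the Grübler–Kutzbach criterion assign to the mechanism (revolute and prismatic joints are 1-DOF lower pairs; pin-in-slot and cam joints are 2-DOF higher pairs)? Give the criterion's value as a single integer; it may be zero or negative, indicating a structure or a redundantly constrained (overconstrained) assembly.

(L,J1,J2)=(1,0,0); link0 fixed
link1: (2,0,0)
PS 0-1 [J2]: (2,0,1)
link2: (3,0,1)
link3: (4,0,1)
P 1-2 [J1]: (4,1,1)
link4: (5,1,1)
R 2-4 [J1]: (5,2,1)
PS 4-1 [J2]: (5,2,2)
link5: (6,2,2)
C 5-0 [J2]: (6,2,3)
link6: (7,2,3)
C 6-5 [J2]: (7,2,4)
PS 4-6 [J2]: (7,2,5)
link7: (8,2,5)
C 6-1 [J2]: (8,2,6)
R 1-7 [J1]: (8,3,6)
C 7-3 [J2]: (8,3,7)
P 3-1 [J1]: (8,4,7)
C 7-6 [J2]: (8,4,8)
Grübler: 3·7 − 2·4 − 8 = 5

M = 5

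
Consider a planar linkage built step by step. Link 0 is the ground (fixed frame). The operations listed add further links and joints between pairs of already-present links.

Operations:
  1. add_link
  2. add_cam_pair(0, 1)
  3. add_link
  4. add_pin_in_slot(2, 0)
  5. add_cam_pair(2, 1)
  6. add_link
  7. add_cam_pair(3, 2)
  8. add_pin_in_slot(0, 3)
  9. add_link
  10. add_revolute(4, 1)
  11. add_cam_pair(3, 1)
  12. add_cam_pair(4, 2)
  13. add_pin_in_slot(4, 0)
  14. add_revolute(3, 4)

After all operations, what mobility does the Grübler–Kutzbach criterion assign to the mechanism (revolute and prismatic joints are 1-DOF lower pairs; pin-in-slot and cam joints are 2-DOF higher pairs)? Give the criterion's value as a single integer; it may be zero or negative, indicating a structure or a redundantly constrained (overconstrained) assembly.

M = 0

(L,J1,J2)=(1,0,0); link0 fixed
link1: (2,0,0)
C 0-1 [J2]: (2,0,1)
link2: (3,0,1)
PS 2-0 [J2]: (3,0,2)
C 2-1 [J2]: (3,0,3)
link3: (4,0,3)
C 3-2 [J2]: (4,0,4)
PS 0-3 [J2]: (4,0,5)
link4: (5,0,5)
R 4-1 [J1]: (5,1,5)
C 3-1 [J2]: (5,1,6)
C 4-2 [J2]: (5,1,7)
PS 4-0 [J2]: (5,1,8)
R 3-4 [J1]: (5,2,8)
Grübler: 3·4 − 2·2 − 8 = 0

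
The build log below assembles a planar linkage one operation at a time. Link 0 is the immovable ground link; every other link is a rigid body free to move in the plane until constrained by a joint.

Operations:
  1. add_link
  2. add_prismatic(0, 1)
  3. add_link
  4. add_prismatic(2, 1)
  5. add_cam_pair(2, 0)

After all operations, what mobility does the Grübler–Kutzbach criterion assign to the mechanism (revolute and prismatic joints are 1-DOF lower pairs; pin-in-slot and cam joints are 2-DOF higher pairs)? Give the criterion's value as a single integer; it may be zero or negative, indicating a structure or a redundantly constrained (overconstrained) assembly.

M = 1

L=1 J1=0 J2=0
add link → L=2 J1=0 J2=0
P@0,1 dof=1 J1 → L=2 J1=1 J2=0
add link → L=3 J1=1 J2=0
P@2,1 dof=1 J1 → L=3 J1=2 J2=0
C@2,0 dof=2 J2 → L=3 J1=2 J2=1
M=3(L−1)−2J1−J2=3·2−2·2−1=1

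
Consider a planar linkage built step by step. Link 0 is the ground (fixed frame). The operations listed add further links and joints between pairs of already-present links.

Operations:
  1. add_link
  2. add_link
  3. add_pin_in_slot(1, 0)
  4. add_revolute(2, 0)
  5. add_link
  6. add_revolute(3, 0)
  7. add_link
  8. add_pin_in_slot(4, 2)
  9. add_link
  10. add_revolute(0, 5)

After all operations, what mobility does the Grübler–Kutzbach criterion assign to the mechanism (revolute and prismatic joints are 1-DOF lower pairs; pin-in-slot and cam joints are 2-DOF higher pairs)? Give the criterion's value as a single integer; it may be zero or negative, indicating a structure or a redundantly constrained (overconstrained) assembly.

[1;0;0] (link 0 is ground)
L+ [2;0;0]
L+ [3;0;0]
PS(1,0)∈J2 [3;0;1]
R(2,0)∈J1 [3;1;1]
L+ [4;1;1]
R(3,0)∈J1 [4;2;1]
L+ [5;2;1]
PS(4,2)∈J2 [5;2;2]
L+ [6;2;2]
R(0,5)∈J1 [6;3;2]
mobility = 15 − 6 − 2 = 7

M = 7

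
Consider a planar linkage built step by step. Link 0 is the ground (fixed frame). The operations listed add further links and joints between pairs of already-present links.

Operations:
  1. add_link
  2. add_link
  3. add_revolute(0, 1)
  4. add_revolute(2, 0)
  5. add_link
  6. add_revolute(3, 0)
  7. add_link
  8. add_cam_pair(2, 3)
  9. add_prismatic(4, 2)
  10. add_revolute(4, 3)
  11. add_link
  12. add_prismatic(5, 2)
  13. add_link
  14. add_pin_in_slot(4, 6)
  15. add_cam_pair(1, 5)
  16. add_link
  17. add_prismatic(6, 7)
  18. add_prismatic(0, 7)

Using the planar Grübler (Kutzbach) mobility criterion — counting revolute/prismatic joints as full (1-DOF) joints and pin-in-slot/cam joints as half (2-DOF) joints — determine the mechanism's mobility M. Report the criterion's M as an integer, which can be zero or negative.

M = 2

(L,J1,J2)=(1,0,0); link0 fixed
link1: (2,0,0)
link2: (3,0,0)
R 0-1 [J1]: (3,1,0)
R 2-0 [J1]: (3,2,0)
link3: (4,2,0)
R 3-0 [J1]: (4,3,0)
link4: (5,3,0)
C 2-3 [J2]: (5,3,1)
P 4-2 [J1]: (5,4,1)
R 4-3 [J1]: (5,5,1)
link5: (6,5,1)
P 5-2 [J1]: (6,6,1)
link6: (7,6,1)
PS 4-6 [J2]: (7,6,2)
C 1-5 [J2]: (7,6,3)
link7: (8,6,3)
P 6-7 [J1]: (8,7,3)
P 0-7 [J1]: (8,8,3)
Grübler: 3·7 − 2·8 − 3 = 2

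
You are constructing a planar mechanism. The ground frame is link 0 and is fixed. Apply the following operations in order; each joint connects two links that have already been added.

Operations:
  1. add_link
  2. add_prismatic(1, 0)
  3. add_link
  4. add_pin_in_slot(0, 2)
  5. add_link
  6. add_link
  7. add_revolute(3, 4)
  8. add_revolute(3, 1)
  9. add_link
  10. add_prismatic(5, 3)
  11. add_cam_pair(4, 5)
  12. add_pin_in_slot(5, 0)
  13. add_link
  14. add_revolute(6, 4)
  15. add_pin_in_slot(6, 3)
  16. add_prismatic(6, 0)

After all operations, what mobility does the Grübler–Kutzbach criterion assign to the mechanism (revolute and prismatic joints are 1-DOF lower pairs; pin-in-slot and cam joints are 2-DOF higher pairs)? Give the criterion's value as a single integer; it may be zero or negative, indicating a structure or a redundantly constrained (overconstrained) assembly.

L=1 J1=0 J2=0
add link → L=2 J1=0 J2=0
P@1,0 dof=1 J1 → L=2 J1=1 J2=0
add link → L=3 J1=1 J2=0
PS@0,2 dof=2 J2 → L=3 J1=1 J2=1
add link → L=4 J1=1 J2=1
add link → L=5 J1=1 J2=1
R@3,4 dof=1 J1 → L=5 J1=2 J2=1
R@3,1 dof=1 J1 → L=5 J1=3 J2=1
add link → L=6 J1=3 J2=1
P@5,3 dof=1 J1 → L=6 J1=4 J2=1
C@4,5 dof=2 J2 → L=6 J1=4 J2=2
PS@5,0 dof=2 J2 → L=6 J1=4 J2=3
add link → L=7 J1=4 J2=3
R@6,4 dof=1 J1 → L=7 J1=5 J2=3
PS@6,3 dof=2 J2 → L=7 J1=5 J2=4
P@6,0 dof=1 J1 → L=7 J1=6 J2=4
M=3(L−1)−2J1−J2=3·6−2·6−4=2

M = 2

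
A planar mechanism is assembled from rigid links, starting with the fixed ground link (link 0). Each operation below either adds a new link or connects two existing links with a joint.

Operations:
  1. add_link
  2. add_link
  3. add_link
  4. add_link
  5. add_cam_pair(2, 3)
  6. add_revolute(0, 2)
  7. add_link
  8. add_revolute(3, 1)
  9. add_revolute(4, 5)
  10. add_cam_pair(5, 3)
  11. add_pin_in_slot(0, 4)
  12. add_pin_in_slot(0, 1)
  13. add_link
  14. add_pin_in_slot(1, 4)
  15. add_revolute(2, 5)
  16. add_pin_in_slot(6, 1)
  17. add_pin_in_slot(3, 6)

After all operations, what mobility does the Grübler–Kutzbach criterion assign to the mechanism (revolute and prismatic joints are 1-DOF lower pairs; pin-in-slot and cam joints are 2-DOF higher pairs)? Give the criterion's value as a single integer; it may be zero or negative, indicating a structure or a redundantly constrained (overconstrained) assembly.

[1;0;0] (link 0 is ground)
L+ [2;0;0]
L+ [3;0;0]
L+ [4;0;0]
L+ [5;0;0]
C(2,3)∈J2 [5;0;1]
R(0,2)∈J1 [5;1;1]
L+ [6;1;1]
R(3,1)∈J1 [6;2;1]
R(4,5)∈J1 [6;3;1]
C(5,3)∈J2 [6;3;2]
PS(0,4)∈J2 [6;3;3]
PS(0,1)∈J2 [6;3;4]
L+ [7;3;4]
PS(1,4)∈J2 [7;3;5]
R(2,5)∈J1 [7;4;5]
PS(6,1)∈J2 [7;4;6]
PS(3,6)∈J2 [7;4;7]
mobility = 18 − 8 − 7 = 3

M = 3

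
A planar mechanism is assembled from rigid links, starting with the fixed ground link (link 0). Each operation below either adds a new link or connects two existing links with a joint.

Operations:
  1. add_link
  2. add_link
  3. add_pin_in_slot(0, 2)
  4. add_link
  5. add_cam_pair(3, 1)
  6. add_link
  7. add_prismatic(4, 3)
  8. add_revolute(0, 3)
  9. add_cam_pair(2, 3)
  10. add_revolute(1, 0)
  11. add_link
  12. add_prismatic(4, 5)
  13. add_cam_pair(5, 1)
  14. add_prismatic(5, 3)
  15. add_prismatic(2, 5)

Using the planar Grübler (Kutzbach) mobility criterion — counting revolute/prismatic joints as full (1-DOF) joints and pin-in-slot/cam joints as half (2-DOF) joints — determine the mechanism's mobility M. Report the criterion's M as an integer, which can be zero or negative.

(L,J1,J2)=(1,0,0); link0 fixed
link1: (2,0,0)
link2: (3,0,0)
PS 0-2 [J2]: (3,0,1)
link3: (4,0,1)
C 3-1 [J2]: (4,0,2)
link4: (5,0,2)
P 4-3 [J1]: (5,1,2)
R 0-3 [J1]: (5,2,2)
C 2-3 [J2]: (5,2,3)
R 1-0 [J1]: (5,3,3)
link5: (6,3,3)
P 4-5 [J1]: (6,4,3)
C 5-1 [J2]: (6,4,4)
P 5-3 [J1]: (6,5,4)
P 2-5 [J1]: (6,6,4)
Grübler: 3·5 − 2·6 − 4 = -1

M = -1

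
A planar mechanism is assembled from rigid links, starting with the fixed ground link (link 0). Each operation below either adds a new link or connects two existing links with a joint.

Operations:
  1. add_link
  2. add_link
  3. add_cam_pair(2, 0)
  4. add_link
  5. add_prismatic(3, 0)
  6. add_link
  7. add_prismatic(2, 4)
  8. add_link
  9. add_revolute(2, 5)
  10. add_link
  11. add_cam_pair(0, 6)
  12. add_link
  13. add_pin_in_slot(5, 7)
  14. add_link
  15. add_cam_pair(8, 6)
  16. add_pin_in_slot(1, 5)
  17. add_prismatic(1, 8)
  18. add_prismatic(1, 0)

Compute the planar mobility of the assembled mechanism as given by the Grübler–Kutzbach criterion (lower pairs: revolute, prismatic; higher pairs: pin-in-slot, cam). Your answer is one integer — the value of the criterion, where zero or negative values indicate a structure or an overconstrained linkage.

M = 9

(L,J1,J2)=(1,0,0); link0 fixed
link1: (2,0,0)
link2: (3,0,0)
C 2-0 [J2]: (3,0,1)
link3: (4,0,1)
P 3-0 [J1]: (4,1,1)
link4: (5,1,1)
P 2-4 [J1]: (5,2,1)
link5: (6,2,1)
R 2-5 [J1]: (6,3,1)
link6: (7,3,1)
C 0-6 [J2]: (7,3,2)
link7: (8,3,2)
PS 5-7 [J2]: (8,3,3)
link8: (9,3,3)
C 8-6 [J2]: (9,3,4)
PS 1-5 [J2]: (9,3,5)
P 1-8 [J1]: (9,4,5)
P 1-0 [J1]: (9,5,5)
Grübler: 3·8 − 2·5 − 5 = 9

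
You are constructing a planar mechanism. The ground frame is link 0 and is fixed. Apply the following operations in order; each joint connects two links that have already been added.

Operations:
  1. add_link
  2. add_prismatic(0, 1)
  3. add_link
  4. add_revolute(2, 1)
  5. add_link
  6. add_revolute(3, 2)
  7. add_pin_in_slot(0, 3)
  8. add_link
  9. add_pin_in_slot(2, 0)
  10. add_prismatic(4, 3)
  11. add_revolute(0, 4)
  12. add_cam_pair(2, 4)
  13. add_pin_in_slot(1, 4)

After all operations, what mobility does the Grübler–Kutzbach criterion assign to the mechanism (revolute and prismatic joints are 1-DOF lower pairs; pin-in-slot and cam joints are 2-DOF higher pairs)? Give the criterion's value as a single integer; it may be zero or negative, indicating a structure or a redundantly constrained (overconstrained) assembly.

M = -2

ground; <1,0,0>
#1 <2,0,0>
P:0↔1 J1 <2,1,0>
#2 <3,1,0>
R:2↔1 J1 <3,2,0>
#3 <4,2,0>
R:3↔2 J1 <4,3,0>
PS:0↔3 J2 <4,3,1>
#4 <5,3,1>
PS:2↔0 J2 <5,3,2>
P:4↔3 J1 <5,4,2>
R:0↔4 J1 <5,5,2>
C:2↔4 J2 <5,5,3>
PS:1↔4 J2 <5,5,4>
3×4 − 2×5 − 1×4 = -2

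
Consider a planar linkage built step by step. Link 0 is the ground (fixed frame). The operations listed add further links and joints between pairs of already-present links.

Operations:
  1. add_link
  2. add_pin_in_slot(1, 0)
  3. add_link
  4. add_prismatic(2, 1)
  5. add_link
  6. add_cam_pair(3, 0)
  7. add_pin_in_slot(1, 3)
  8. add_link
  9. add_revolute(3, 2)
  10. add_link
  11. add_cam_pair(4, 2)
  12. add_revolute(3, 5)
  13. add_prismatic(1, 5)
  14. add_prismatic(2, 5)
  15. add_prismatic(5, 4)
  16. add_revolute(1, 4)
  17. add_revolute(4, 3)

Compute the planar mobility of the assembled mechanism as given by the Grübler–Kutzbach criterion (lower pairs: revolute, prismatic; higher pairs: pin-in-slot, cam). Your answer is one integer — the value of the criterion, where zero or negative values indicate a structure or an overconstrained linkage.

M = -5

[1;0;0] (link 0 is ground)
L+ [2;0;0]
PS(1,0)∈J2 [2;0;1]
L+ [3;0;1]
P(2,1)∈J1 [3;1;1]
L+ [4;1;1]
C(3,0)∈J2 [4;1;2]
PS(1,3)∈J2 [4;1;3]
L+ [5;1;3]
R(3,2)∈J1 [5;2;3]
L+ [6;2;3]
C(4,2)∈J2 [6;2;4]
R(3,5)∈J1 [6;3;4]
P(1,5)∈J1 [6;4;4]
P(2,5)∈J1 [6;5;4]
P(5,4)∈J1 [6;6;4]
R(1,4)∈J1 [6;7;4]
R(4,3)∈J1 [6;8;4]
mobility = 15 − 16 − 4 = -5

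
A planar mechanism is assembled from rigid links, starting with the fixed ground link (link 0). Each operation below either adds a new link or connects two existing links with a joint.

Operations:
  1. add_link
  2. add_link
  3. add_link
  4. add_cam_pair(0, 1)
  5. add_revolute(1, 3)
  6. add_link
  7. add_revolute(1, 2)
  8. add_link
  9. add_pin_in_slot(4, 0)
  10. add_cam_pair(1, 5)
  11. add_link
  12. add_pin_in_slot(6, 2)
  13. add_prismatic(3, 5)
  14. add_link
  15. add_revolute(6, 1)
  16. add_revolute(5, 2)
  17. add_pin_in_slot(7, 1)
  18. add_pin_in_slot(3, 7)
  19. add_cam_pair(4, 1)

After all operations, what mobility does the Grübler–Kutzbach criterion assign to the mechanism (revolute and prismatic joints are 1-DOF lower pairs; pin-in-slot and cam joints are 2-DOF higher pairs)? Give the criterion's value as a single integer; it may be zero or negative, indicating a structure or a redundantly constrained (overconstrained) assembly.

(L,J1,J2)=(1,0,0); link0 fixed
link1: (2,0,0)
link2: (3,0,0)
link3: (4,0,0)
C 0-1 [J2]: (4,0,1)
R 1-3 [J1]: (4,1,1)
link4: (5,1,1)
R 1-2 [J1]: (5,2,1)
link5: (6,2,1)
PS 4-0 [J2]: (6,2,2)
C 1-5 [J2]: (6,2,3)
link6: (7,2,3)
PS 6-2 [J2]: (7,2,4)
P 3-5 [J1]: (7,3,4)
link7: (8,3,4)
R 6-1 [J1]: (8,4,4)
R 5-2 [J1]: (8,5,4)
PS 7-1 [J2]: (8,5,5)
PS 3-7 [J2]: (8,5,6)
C 4-1 [J2]: (8,5,7)
Grübler: 3·7 − 2·5 − 7 = 4

M = 4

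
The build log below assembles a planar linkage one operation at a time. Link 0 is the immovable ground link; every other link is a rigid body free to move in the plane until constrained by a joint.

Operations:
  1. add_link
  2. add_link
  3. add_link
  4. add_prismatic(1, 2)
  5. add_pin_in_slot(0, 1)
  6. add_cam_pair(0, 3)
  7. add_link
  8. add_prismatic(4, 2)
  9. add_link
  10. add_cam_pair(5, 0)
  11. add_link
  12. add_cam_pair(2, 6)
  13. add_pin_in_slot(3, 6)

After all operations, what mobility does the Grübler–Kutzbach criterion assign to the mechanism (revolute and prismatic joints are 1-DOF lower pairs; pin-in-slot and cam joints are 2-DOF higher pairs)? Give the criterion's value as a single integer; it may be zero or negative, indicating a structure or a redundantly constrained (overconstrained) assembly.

(L,J1,J2)=(1,0,0); link0 fixed
link1: (2,0,0)
link2: (3,0,0)
link3: (4,0,0)
P 1-2 [J1]: (4,1,0)
PS 0-1 [J2]: (4,1,1)
C 0-3 [J2]: (4,1,2)
link4: (5,1,2)
P 4-2 [J1]: (5,2,2)
link5: (6,2,2)
C 5-0 [J2]: (6,2,3)
link6: (7,2,3)
C 2-6 [J2]: (7,2,4)
PS 3-6 [J2]: (7,2,5)
Grübler: 3·6 − 2·2 − 5 = 9

M = 9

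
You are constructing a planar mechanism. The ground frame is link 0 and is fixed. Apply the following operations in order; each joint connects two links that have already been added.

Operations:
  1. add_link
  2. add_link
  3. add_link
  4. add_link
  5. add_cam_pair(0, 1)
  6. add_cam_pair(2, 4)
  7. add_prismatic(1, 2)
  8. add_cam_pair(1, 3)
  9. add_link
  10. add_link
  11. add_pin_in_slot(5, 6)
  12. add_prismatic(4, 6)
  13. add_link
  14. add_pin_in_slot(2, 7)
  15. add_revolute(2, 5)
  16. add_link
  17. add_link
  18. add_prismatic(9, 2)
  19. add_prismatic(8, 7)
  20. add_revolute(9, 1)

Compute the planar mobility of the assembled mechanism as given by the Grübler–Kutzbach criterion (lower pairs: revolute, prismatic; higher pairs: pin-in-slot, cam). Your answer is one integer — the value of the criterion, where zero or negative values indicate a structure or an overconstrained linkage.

M = 10

link 0 = ground. State L|J1|J2 = 1|0|0
+link1  2|0|0
+link2  3|0|0
+link3  4|0|0
+link4  5|0|0
C(0,1) f=2→J2  5|0|1
C(2,4) f=2→J2  5|0|2
P(1,2) f=1→J1  5|1|2
C(1,3) f=2→J2  5|1|3
+link5  6|1|3
+link6  7|1|3
PS(5,6) f=2→J2  7|1|4
P(4,6) f=1→J1  7|2|4
+link7  8|2|4
PS(2,7) f=2→J2  8|2|5
R(2,5) f=1→J1  8|3|5
+link8  9|3|5
+link9  10|3|5
P(9,2) f=1→J1  10|4|5
P(8,7) f=1→J1  10|5|5
R(9,1) f=1→J1  10|6|5
M = 3(10−1)−2·6−5 = 27−12−5 = 10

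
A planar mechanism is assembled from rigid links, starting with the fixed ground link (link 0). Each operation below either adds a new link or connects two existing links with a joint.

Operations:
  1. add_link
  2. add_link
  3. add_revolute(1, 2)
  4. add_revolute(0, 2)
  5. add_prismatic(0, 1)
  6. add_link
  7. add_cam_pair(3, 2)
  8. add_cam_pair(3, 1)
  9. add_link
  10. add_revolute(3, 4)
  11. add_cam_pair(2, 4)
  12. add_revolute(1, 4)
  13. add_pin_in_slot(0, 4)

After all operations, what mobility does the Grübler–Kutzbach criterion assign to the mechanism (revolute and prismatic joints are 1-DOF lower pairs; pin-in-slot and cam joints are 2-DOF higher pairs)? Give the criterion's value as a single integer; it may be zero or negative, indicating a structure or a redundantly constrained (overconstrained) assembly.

M = -2

L=1 J1=0 J2=0
add link → L=2 J1=0 J2=0
add link → L=3 J1=0 J2=0
R@1,2 dof=1 J1 → L=3 J1=1 J2=0
R@0,2 dof=1 J1 → L=3 J1=2 J2=0
P@0,1 dof=1 J1 → L=3 J1=3 J2=0
add link → L=4 J1=3 J2=0
C@3,2 dof=2 J2 → L=4 J1=3 J2=1
C@3,1 dof=2 J2 → L=4 J1=3 J2=2
add link → L=5 J1=3 J2=2
R@3,4 dof=1 J1 → L=5 J1=4 J2=2
C@2,4 dof=2 J2 → L=5 J1=4 J2=3
R@1,4 dof=1 J1 → L=5 J1=5 J2=3
PS@0,4 dof=2 J2 → L=5 J1=5 J2=4
M=3(L−1)−2J1−J2=3·4−2·5−4=-2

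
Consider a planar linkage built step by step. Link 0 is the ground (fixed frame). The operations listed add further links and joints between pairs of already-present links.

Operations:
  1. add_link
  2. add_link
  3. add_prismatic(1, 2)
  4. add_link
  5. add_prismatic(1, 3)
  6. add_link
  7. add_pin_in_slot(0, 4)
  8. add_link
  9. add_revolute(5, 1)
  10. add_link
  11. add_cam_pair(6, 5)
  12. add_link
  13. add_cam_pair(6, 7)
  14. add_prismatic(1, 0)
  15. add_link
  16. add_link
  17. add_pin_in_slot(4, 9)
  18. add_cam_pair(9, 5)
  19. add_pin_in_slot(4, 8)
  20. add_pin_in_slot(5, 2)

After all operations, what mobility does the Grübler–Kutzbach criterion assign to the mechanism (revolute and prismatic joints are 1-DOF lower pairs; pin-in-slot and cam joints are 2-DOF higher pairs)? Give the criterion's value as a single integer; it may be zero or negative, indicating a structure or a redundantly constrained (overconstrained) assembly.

[1;0;0] (link 0 is ground)
L+ [2;0;0]
L+ [3;0;0]
P(1,2)∈J1 [3;1;0]
L+ [4;1;0]
P(1,3)∈J1 [4;2;0]
L+ [5;2;0]
PS(0,4)∈J2 [5;2;1]
L+ [6;2;1]
R(5,1)∈J1 [6;3;1]
L+ [7;3;1]
C(6,5)∈J2 [7;3;2]
L+ [8;3;2]
C(6,7)∈J2 [8;3;3]
P(1,0)∈J1 [8;4;3]
L+ [9;4;3]
L+ [10;4;3]
PS(4,9)∈J2 [10;4;4]
C(9,5)∈J2 [10;4;5]
PS(4,8)∈J2 [10;4;6]
PS(5,2)∈J2 [10;4;7]
mobility = 27 − 8 − 7 = 12

M = 12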